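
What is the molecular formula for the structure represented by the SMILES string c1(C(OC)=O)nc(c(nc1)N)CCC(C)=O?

Heavy atoms from the SMILES: 10 C, 3 N, 3 O.
Implicit hydrogens by atom environment:
  3 × C (aromatic): no H
  3 × O: no H
  2 × C: 3 H each → 6
  2 × C: 2 H each → 4
  2 × C: no H
  2 × N (aromatic): no H
  1 × C (aromatic): 1 H
  1 × N: 2 H
  Total hydrogens = 13.
Molecular formula: C10H13N3O3

C10H13N3O3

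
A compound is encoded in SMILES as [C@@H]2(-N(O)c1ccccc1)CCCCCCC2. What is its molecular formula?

Heavy atoms from the SMILES: 14 C, 1 N, 1 O.
Implicit hydrogens by atom environment:
  7 × C: 2 H each → 14
  5 × C (aromatic): 1 H each → 5
  1 × C: 1 H
  1 × C (aromatic): no H
  1 × N: no H
  1 × O: 1 H
  Total hydrogens = 21.
Molecular formula: C14H21NO

C14H21NO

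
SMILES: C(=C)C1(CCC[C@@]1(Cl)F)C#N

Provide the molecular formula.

Heavy atoms from the SMILES: 8 C, 1 Cl, 1 F, 1 N.
Implicit hydrogens by atom environment:
  4 × C: 2 H each → 8
  3 × C: no H
  1 × C: 1 H
  1 × Cl: no H
  1 × F: no H
  1 × N: no H
  Total hydrogens = 9.
Molecular formula: C8H9ClFN

C8H9ClFN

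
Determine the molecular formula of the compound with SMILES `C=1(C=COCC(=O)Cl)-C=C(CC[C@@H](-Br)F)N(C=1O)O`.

C11H12BrClFNO4

Heavy atoms from the SMILES: 1 Br, 11 C, 1 Cl, 1 F, 1 N, 4 O.
Implicit hydrogens by atom environment:
  3 × C: 2 H each → 6
  3 × C: 1 H each → 3
  3 × C (aromatic): no H
  2 × O: 1 H each → 2
  2 × O: no H
  1 × Br: no H
  1 × C (aromatic): 1 H
  1 × C: no H
  1 × Cl: no H
  1 × F: no H
  1 × N (aromatic): no H
  Total hydrogens = 12.
Molecular formula: C11H12BrClFNO4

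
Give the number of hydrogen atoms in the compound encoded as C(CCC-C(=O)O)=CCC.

Hydrogens are implicit in SMILES; fill each atom to its normal valence:
  4 × C: 2 H each → 8
  2 × C: 1 H each → 2
  1 × C: 3 H
  1 × C: no H
  1 × O: 1 H
  1 × O: no H
  Total hydrogens = 14.

14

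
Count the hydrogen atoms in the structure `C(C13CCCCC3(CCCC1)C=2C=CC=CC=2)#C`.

Hydrogens are implicit in SMILES; fill each atom to its normal valence:
  8 × C: 2 H each → 16
  5 × C (aromatic): 1 H each → 5
  3 × C: no H
  1 × C: 1 H
  1 × C (aromatic): no H
  Total hydrogens = 22.

22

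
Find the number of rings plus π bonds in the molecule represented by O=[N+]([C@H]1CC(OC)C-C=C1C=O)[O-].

Molecular formula from the SMILES: C8H11NO4.
DoU = (2C + 2 + N − H − X)/2 = (2·8 + 2 + 1 − 11 − 0)/2 = 8/2 = 4.
(Structurally: 1 ring(s) + 3 π bond(s) = 4.)

4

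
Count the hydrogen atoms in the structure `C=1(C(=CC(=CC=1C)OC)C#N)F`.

Hydrogens are implicit in SMILES; fill each atom to its normal valence:
  4 × C (aromatic): no H
  2 × C: 3 H each → 6
  2 × C (aromatic): 1 H each → 2
  1 × C: no H
  1 × F: no H
  1 × N: no H
  1 × O: no H
  Total hydrogens = 8.

8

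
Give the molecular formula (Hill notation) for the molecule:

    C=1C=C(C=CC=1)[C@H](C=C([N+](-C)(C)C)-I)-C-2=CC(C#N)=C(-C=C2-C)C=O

C21H22IN2O+

Heavy atoms from the SMILES: 21 C, 1 I, 2 N, 1 O.
Implicit hydrogens by atom environment:
  7 × C (aromatic): 1 H each → 7
  5 × C (aromatic): no H
  4 × C: 3 H each → 12
  3 × C: 1 H each → 3
  2 × C: no H
  1 × I: no H
  1 × N: no H
  1 × N (charge +1): no H
  1 × O: no H
  Total hydrogens = 22.
Net charge +1.
Molecular formula: C21H22IN2O+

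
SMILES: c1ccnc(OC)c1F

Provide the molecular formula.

C6H6FNO

Heavy atoms from the SMILES: 6 C, 1 F, 1 N, 1 O.
Implicit hydrogens by atom environment:
  3 × C (aromatic): 1 H each → 3
  2 × C (aromatic): no H
  1 × C: 3 H
  1 × F: no H
  1 × N (aromatic): no H
  1 × O: no H
  Total hydrogens = 6.
Molecular formula: C6H6FNO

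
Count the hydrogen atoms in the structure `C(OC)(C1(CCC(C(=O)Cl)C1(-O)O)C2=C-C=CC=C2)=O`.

15

Hydrogens are implicit in SMILES; fill each atom to its normal valence:
  5 × C (aromatic): 1 H each → 5
  4 × C: no H
  3 × O: no H
  2 × C: 2 H each → 4
  2 × O: 1 H each → 2
  1 × C: 3 H
  1 × C: 1 H
  1 × C (aromatic): no H
  1 × Cl: no H
  Total hydrogens = 15.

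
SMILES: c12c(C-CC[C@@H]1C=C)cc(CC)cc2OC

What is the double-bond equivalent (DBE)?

Molecular formula from the SMILES: C15H20O.
DoU = (2C + 2 + N − H − X)/2 = (2·15 + 2 + 0 − 20 − 0)/2 = 12/2 = 6.
(Structurally: 2 ring(s) + 4 π bond(s) = 6.)

6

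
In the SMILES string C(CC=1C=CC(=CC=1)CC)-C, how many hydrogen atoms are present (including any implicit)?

16

Hydrogens are implicit in SMILES; fill each atom to its normal valence:
  4 × C (aromatic): 1 H each → 4
  3 × C: 2 H each → 6
  2 × C: 3 H each → 6
  2 × C (aromatic): no H
  Total hydrogens = 16.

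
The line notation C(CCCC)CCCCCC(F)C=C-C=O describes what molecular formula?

Heavy atoms from the SMILES: 14 C, 1 F, 1 O.
Implicit hydrogens by atom environment:
  9 × C: 2 H each → 18
  4 × C: 1 H each → 4
  1 × C: 3 H
  1 × F: no H
  1 × O: no H
  Total hydrogens = 25.
Molecular formula: C14H25FO

C14H25FO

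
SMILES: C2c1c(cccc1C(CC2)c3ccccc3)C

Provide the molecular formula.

Heavy atoms from the SMILES: 17 C.
Implicit hydrogens by atom environment:
  8 × C (aromatic): 1 H each → 8
  4 × C (aromatic): no H
  3 × C: 2 H each → 6
  1 × C: 3 H
  1 × C: 1 H
  Total hydrogens = 18.
Molecular formula: C17H18

C17H18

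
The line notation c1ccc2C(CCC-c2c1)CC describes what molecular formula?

C12H16

Heavy atoms from the SMILES: 12 C.
Implicit hydrogens by atom environment:
  4 × C: 2 H each → 8
  4 × C (aromatic): 1 H each → 4
  2 × C (aromatic): no H
  1 × C: 3 H
  1 × C: 1 H
  Total hydrogens = 16.
Molecular formula: C12H16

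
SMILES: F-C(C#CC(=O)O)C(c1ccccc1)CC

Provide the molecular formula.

Heavy atoms from the SMILES: 13 C, 1 F, 2 O.
Implicit hydrogens by atom environment:
  5 × C (aromatic): 1 H each → 5
  3 × C: no H
  2 × C: 1 H each → 2
  1 × C: 3 H
  1 × C: 2 H
  1 × C (aromatic): no H
  1 × F: no H
  1 × O: 1 H
  1 × O: no H
  Total hydrogens = 13.
Molecular formula: C13H13FO2

C13H13FO2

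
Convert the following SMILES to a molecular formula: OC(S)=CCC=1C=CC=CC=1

Heavy atoms from the SMILES: 9 C, 1 O, 1 S.
Implicit hydrogens by atom environment:
  5 × C (aromatic): 1 H each → 5
  1 × C: 2 H
  1 × C: 1 H
  1 × C: no H
  1 × C (aromatic): no H
  1 × O: 1 H
  1 × S: 1 H
  Total hydrogens = 10.
Molecular formula: C9H10OS

C9H10OS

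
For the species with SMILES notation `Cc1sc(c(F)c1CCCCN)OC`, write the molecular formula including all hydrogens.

Heavy atoms from the SMILES: 10 C, 1 F, 1 N, 1 O, 1 S.
Implicit hydrogens by atom environment:
  4 × C: 2 H each → 8
  4 × C (aromatic): no H
  2 × C: 3 H each → 6
  1 × F: no H
  1 × N: 2 H
  1 × O: no H
  1 × S (aromatic): no H
  Total hydrogens = 16.
Molecular formula: C10H16FNOS

C10H16FNOS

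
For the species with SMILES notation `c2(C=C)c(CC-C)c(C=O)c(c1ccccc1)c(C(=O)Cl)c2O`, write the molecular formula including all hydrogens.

C19H17ClO3

Heavy atoms from the SMILES: 19 C, 1 Cl, 3 O.
Implicit hydrogens by atom environment:
  7 × C (aromatic): no H
  5 × C (aromatic): 1 H each → 5
  3 × C: 2 H each → 6
  2 × C: 1 H each → 2
  2 × O: no H
  1 × C: 3 H
  1 × C: no H
  1 × Cl: no H
  1 × O: 1 H
  Total hydrogens = 17.
Molecular formula: C19H17ClO3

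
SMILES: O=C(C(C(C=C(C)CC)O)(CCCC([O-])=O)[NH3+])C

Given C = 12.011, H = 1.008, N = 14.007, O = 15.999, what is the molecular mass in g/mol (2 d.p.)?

257.33

Molecular formula: C13H23NO4.
M = 13×12.011 + 23×1.008 + 1×14.007 + 4×15.999 = 257.33 g/mol.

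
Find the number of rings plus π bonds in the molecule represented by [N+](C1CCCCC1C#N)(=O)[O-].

Molecular formula from the SMILES: C7H10N2O2.
DoU = (2C + 2 + N − H − X)/2 = (2·7 + 2 + 2 − 10 − 0)/2 = 8/2 = 4.
(Structurally: 1 ring(s) + 3 π bond(s) = 4.)

4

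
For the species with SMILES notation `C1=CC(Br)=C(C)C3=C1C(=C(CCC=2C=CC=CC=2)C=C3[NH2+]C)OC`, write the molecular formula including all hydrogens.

Heavy atoms from the SMILES: 1 Br, 21 C, 1 N, 1 O.
Implicit hydrogens by atom environment:
  8 × C (aromatic): 1 H each → 8
  8 × C (aromatic): no H
  3 × C: 3 H each → 9
  2 × C: 2 H each → 4
  1 × Br: no H
  1 × N (charge +1): 2 H
  1 × O: no H
  Total hydrogens = 23.
Net charge +1.
Molecular formula: C21H23BrNO+

C21H23BrNO+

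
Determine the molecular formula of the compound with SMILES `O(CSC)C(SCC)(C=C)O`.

Heavy atoms from the SMILES: 7 C, 2 O, 2 S.
Implicit hydrogens by atom environment:
  3 × C: 2 H each → 6
  2 × C: 3 H each → 6
  2 × S: no H
  1 × C: 1 H
  1 × C: no H
  1 × O: 1 H
  1 × O: no H
  Total hydrogens = 14.
Molecular formula: C7H14O2S2

C7H14O2S2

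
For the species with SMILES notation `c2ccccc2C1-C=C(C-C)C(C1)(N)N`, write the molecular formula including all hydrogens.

C13H18N2

Heavy atoms from the SMILES: 13 C, 2 N.
Implicit hydrogens by atom environment:
  5 × C (aromatic): 1 H each → 5
  2 × C: 2 H each → 4
  2 × C: 1 H each → 2
  2 × C: no H
  2 × N: 2 H each → 4
  1 × C: 3 H
  1 × C (aromatic): no H
  Total hydrogens = 18.
Molecular formula: C13H18N2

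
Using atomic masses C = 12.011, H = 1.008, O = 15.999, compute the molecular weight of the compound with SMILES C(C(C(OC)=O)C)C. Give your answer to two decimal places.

116.16

Molecular formula: C6H12O2.
M = 6×12.011 + 12×1.008 + 2×15.999 = 116.16 g/mol.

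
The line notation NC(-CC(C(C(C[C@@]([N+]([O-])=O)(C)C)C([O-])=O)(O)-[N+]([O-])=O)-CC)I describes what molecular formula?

C12H21IN3O7-

Heavy atoms from the SMILES: 12 C, 1 I, 3 N, 7 O.
Implicit hydrogens by atom environment:
  3 × C: 3 H each → 9
  3 × C: 2 H each → 6
  3 × C: 1 H each → 3
  3 × C: no H
  3 × O: no H
  3 × O (charge -1): no H
  2 × N (charge +1): no H
  1 × I: no H
  1 × N: 2 H
  1 × O: 1 H
  Total hydrogens = 21.
Net charge -1.
Molecular formula: C12H21IN3O7-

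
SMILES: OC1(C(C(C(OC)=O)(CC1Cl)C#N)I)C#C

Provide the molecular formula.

C10H9ClINO3

Heavy atoms from the SMILES: 10 C, 1 Cl, 1 I, 1 N, 3 O.
Implicit hydrogens by atom environment:
  5 × C: no H
  3 × C: 1 H each → 3
  2 × O: no H
  1 × C: 3 H
  1 × C: 2 H
  1 × Cl: no H
  1 × I: no H
  1 × N: no H
  1 × O: 1 H
  Total hydrogens = 9.
Molecular formula: C10H9ClINO3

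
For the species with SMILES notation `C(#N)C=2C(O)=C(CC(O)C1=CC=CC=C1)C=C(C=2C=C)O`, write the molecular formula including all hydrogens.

Heavy atoms from the SMILES: 17 C, 1 N, 3 O.
Implicit hydrogens by atom environment:
  6 × C (aromatic): 1 H each → 6
  6 × C (aromatic): no H
  3 × O: 1 H each → 3
  2 × C: 2 H each → 4
  2 × C: 1 H each → 2
  1 × C: no H
  1 × N: no H
  Total hydrogens = 15.
Molecular formula: C17H15NO3

C17H15NO3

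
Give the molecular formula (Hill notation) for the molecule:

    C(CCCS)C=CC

Heavy atoms from the SMILES: 7 C, 1 S.
Implicit hydrogens by atom environment:
  4 × C: 2 H each → 8
  2 × C: 1 H each → 2
  1 × C: 3 H
  1 × S: 1 H
  Total hydrogens = 14.
Molecular formula: C7H14S

C7H14S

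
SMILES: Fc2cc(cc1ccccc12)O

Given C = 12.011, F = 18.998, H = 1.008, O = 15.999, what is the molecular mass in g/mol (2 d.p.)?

162.16

Molecular formula: C10H7FO.
M = 10×12.011 + 1×18.998 + 7×1.008 + 1×15.999 = 162.16 g/mol.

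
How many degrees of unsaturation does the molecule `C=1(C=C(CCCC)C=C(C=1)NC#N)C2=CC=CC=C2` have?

10

Molecular formula from the SMILES: C17H18N2.
DoU = (2C + 2 + N − H − X)/2 = (2·17 + 2 + 2 − 18 − 0)/2 = 20/2 = 10.
(Structurally: 2 ring(s) + 8 π bond(s) = 10.)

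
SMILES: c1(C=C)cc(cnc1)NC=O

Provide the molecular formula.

Heavy atoms from the SMILES: 8 C, 2 N, 1 O.
Implicit hydrogens by atom environment:
  3 × C (aromatic): 1 H each → 3
  2 × C: 1 H each → 2
  2 × C (aromatic): no H
  1 × C: 2 H
  1 × N: 1 H
  1 × N (aromatic): no H
  1 × O: no H
  Total hydrogens = 8.
Molecular formula: C8H8N2O

C8H8N2O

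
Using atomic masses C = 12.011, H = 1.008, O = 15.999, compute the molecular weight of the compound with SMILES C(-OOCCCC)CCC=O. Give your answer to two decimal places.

Molecular formula: C8H16O3.
M = 8×12.011 + 16×1.008 + 3×15.999 = 160.21 g/mol.

160.21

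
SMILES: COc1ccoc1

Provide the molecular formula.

C5H6O2

Heavy atoms from the SMILES: 5 C, 2 O.
Implicit hydrogens by atom environment:
  3 × C (aromatic): 1 H each → 3
  1 × C: 3 H
  1 × C (aromatic): no H
  1 × O (aromatic): no H
  1 × O: no H
  Total hydrogens = 6.
Molecular formula: C5H6O2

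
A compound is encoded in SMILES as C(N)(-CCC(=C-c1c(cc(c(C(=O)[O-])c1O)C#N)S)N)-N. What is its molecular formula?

Heavy atoms from the SMILES: 13 C, 4 N, 3 O, 1 S.
Implicit hydrogens by atom environment:
  5 × C (aromatic): no H
  3 × C: no H
  3 × N: 2 H each → 6
  2 × C: 2 H each → 4
  2 × C: 1 H each → 2
  1 × C (aromatic): 1 H
  1 × N: no H
  1 × O: 1 H
  1 × O: no H
  1 × O (charge -1): no H
  1 × S: 1 H
  Total hydrogens = 15.
Net charge -1.
Molecular formula: C13H15N4O3S-

C13H15N4O3S-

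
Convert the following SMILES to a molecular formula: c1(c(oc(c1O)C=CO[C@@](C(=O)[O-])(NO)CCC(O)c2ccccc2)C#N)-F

Heavy atoms from the SMILES: 18 C, 1 F, 2 N, 7 O.
Implicit hydrogens by atom environment:
  5 × C (aromatic): 1 H each → 5
  5 × C (aromatic): no H
  3 × C: 1 H each → 3
  3 × C: no H
  3 × O: 1 H each → 3
  2 × C: 2 H each → 4
  2 × O: no H
  1 × F: no H
  1 × N: 1 H
  1 × N: no H
  1 × O (aromatic): no H
  1 × O (charge -1): no H
  Total hydrogens = 16.
Net charge -1.
Molecular formula: C18H16FN2O7-

C18H16FN2O7-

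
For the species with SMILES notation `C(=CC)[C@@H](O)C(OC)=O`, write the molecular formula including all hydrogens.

C6H10O3

Heavy atoms from the SMILES: 6 C, 3 O.
Implicit hydrogens by atom environment:
  3 × C: 1 H each → 3
  2 × C: 3 H each → 6
  2 × O: no H
  1 × C: no H
  1 × O: 1 H
  Total hydrogens = 10.
Molecular formula: C6H10O3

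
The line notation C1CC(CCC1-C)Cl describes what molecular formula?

Heavy atoms from the SMILES: 7 C, 1 Cl.
Implicit hydrogens by atom environment:
  4 × C: 2 H each → 8
  2 × C: 1 H each → 2
  1 × C: 3 H
  1 × Cl: no H
  Total hydrogens = 13.
Molecular formula: C7H13Cl

C7H13Cl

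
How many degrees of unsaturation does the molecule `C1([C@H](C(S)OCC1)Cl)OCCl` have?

1

Molecular formula from the SMILES: C6H10Cl2O2S.
DoU = (2C + 2 + N − H − X)/2 = (2·6 + 2 + 0 − 10 − 2)/2 = 2/2 = 1.
(Structurally: 1 ring(s) + 0 π bond(s) = 1.)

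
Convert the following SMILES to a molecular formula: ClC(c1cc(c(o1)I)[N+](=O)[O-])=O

Heavy atoms from the SMILES: 5 C, 1 Cl, 1 I, 1 N, 4 O.
Implicit hydrogens by atom environment:
  3 × C (aromatic): no H
  2 × O: no H
  1 × C (aromatic): 1 H
  1 × C: no H
  1 × Cl: no H
  1 × I: no H
  1 × N (charge +1): no H
  1 × O (aromatic): no H
  1 × O (charge -1): no H
  Total hydrogens = 1.
Molecular formula: C5HClINO4

C5HClINO4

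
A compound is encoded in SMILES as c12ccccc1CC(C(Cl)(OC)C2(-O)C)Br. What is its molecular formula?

C12H14BrClO2

Heavy atoms from the SMILES: 1 Br, 12 C, 1 Cl, 2 O.
Implicit hydrogens by atom environment:
  4 × C (aromatic): 1 H each → 4
  2 × C: 3 H each → 6
  2 × C (aromatic): no H
  2 × C: no H
  1 × Br: no H
  1 × C: 2 H
  1 × C: 1 H
  1 × Cl: no H
  1 × O: 1 H
  1 × O: no H
  Total hydrogens = 14.
Molecular formula: C12H14BrClO2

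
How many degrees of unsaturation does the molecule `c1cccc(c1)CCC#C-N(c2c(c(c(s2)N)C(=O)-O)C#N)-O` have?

Molecular formula from the SMILES: C16H13N3O3S.
DoU = (2C + 2 + N − H − X)/2 = (2·16 + 2 + 3 − 13 − 0)/2 = 24/2 = 12.
(Structurally: 2 ring(s) + 10 π bond(s) = 12.)

12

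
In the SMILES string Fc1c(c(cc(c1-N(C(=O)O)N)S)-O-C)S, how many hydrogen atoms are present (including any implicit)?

9

Hydrogens are implicit in SMILES; fill each atom to its normal valence:
  5 × C (aromatic): no H
  2 × O: no H
  2 × S: 1 H each → 2
  1 × C: 3 H
  1 × C (aromatic): 1 H
  1 × C: no H
  1 × F: no H
  1 × N: 2 H
  1 × N: no H
  1 × O: 1 H
  Total hydrogens = 9.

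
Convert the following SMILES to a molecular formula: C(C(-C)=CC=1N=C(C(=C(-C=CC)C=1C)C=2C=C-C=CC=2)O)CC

Heavy atoms from the SMILES: 21 C, 1 N, 1 O.
Implicit hydrogens by atom environment:
  6 × C (aromatic): no H
  5 × C (aromatic): 1 H each → 5
  4 × C: 3 H each → 12
  3 × C: 1 H each → 3
  2 × C: 2 H each → 4
  1 × C: no H
  1 × N (aromatic): no H
  1 × O: 1 H
  Total hydrogens = 25.
Molecular formula: C21H25NO

C21H25NO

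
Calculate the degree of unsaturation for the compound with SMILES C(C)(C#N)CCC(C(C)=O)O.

Molecular formula from the SMILES: C8H13NO2.
DoU = (2C + 2 + N − H − X)/2 = (2·8 + 2 + 1 − 13 − 0)/2 = 6/2 = 3.
(Structurally: 0 ring(s) + 3 π bond(s) = 3.)

3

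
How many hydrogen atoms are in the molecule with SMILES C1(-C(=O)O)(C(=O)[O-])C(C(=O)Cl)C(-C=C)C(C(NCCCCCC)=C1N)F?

Hydrogens are implicit in SMILES; fill each atom to its normal valence:
  6 × C: 2 H each → 12
  6 × C: no H
  4 × C: 1 H each → 4
  3 × O: no H
  1 × C: 3 H
  1 × Cl: no H
  1 × F: no H
  1 × N: 2 H
  1 × N: 1 H
  1 × O: 1 H
  1 × O (charge -1): no H
  Total hydrogens = 23.

23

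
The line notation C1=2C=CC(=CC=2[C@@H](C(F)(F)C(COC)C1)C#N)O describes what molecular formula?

Heavy atoms from the SMILES: 13 C, 2 F, 1 N, 2 O.
Implicit hydrogens by atom environment:
  3 × C (aromatic): 1 H each → 3
  3 × C (aromatic): no H
  2 × C: 2 H each → 4
  2 × C: 1 H each → 2
  2 × C: no H
  2 × F: no H
  1 × C: 3 H
  1 × N: no H
  1 × O: 1 H
  1 × O: no H
  Total hydrogens = 13.
Molecular formula: C13H13F2NO2

C13H13F2NO2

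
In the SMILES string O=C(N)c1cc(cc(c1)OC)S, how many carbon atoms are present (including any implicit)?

The symbol for carbon appears 8 times in the SMILES. Lowercase c denotes aromatic carbon and counts toward C.

8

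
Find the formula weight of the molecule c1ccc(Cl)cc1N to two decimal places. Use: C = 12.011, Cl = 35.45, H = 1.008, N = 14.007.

Molecular formula: C6H6ClN.
M = 6×12.011 + 1×35.45 + 6×1.008 + 1×14.007 = 127.57 g/mol.

127.57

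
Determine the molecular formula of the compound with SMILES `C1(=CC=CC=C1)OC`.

C7H8O

Heavy atoms from the SMILES: 7 C, 1 O.
Implicit hydrogens by atom environment:
  5 × C (aromatic): 1 H each → 5
  1 × C: 3 H
  1 × C (aromatic): no H
  1 × O: no H
  Total hydrogens = 8.
Molecular formula: C7H8O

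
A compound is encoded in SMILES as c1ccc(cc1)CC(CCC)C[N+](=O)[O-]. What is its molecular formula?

C12H17NO2

Heavy atoms from the SMILES: 12 C, 1 N, 2 O.
Implicit hydrogens by atom environment:
  5 × C (aromatic): 1 H each → 5
  4 × C: 2 H each → 8
  1 × C: 3 H
  1 × C: 1 H
  1 × C (aromatic): no H
  1 × N (charge +1): no H
  1 × O: no H
  1 × O (charge -1): no H
  Total hydrogens = 17.
Molecular formula: C12H17NO2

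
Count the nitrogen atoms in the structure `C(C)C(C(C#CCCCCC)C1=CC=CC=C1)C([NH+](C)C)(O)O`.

1

The symbol for nitrogen appears 1 time in the SMILES.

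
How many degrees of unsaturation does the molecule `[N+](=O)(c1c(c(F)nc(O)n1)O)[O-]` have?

Molecular formula from the SMILES: C4H2FN3O4.
DoU = (2C + 2 + N − H − X)/2 = (2·4 + 2 + 3 − 2 − 1)/2 = 10/2 = 5.
(Structurally: 1 ring(s) + 4 π bond(s) = 5.)

5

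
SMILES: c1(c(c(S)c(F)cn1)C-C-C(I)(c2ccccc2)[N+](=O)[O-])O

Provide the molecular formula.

C14H12FIN2O3S

Heavy atoms from the SMILES: 14 C, 1 F, 1 I, 2 N, 3 O, 1 S.
Implicit hydrogens by atom environment:
  6 × C (aromatic): 1 H each → 6
  5 × C (aromatic): no H
  2 × C: 2 H each → 4
  1 × C: no H
  1 × F: no H
  1 × I: no H
  1 × N (aromatic): no H
  1 × N (charge +1): no H
  1 × O: 1 H
  1 × O: no H
  1 × O (charge -1): no H
  1 × S: 1 H
  Total hydrogens = 12.
Molecular formula: C14H12FIN2O3S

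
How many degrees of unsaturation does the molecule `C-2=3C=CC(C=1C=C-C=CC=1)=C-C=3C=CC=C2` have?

11

Molecular formula from the SMILES: C16H12.
DoU = (2C + 2 + N − H − X)/2 = (2·16 + 2 + 0 − 12 − 0)/2 = 22/2 = 11.
(Structurally: 3 ring(s) + 8 π bond(s) = 11.)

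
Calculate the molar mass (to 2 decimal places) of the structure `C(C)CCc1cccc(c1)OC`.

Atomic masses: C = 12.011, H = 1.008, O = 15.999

164.25

Molecular formula: C11H16O.
M = 11×12.011 + 16×1.008 + 1×15.999 = 164.25 g/mol.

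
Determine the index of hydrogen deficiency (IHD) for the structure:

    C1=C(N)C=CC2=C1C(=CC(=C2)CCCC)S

7

Molecular formula from the SMILES: C14H17NS.
DoU = (2C + 2 + N − H − X)/2 = (2·14 + 2 + 1 − 17 − 0)/2 = 14/2 = 7.
(Structurally: 2 ring(s) + 5 π bond(s) = 7.)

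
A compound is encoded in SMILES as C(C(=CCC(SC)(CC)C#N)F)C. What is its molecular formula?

Heavy atoms from the SMILES: 10 C, 1 F, 1 N, 1 S.
Implicit hydrogens by atom environment:
  3 × C: 3 H each → 9
  3 × C: 2 H each → 6
  3 × C: no H
  1 × C: 1 H
  1 × F: no H
  1 × N: no H
  1 × S: no H
  Total hydrogens = 16.
Molecular formula: C10H16FNS

C10H16FNS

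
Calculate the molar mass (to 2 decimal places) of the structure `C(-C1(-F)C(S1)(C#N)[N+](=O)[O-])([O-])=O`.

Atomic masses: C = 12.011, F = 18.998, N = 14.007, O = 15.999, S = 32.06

191.11

Molecular formula: C4FN2O4S-.
M = 4×12.011 + 1×18.998 + 2×14.007 + 4×15.999 + 1×32.06 = 191.11 g/mol.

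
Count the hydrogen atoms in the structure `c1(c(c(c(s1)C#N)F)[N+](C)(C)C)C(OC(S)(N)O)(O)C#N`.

Hydrogens are implicit in SMILES; fill each atom to its normal valence:
  4 × C (aromatic): no H
  4 × C: no H
  3 × C: 3 H each → 9
  2 × N: no H
  2 × O: 1 H each → 2
  1 × F: no H
  1 × N: 2 H
  1 × N (charge +1): no H
  1 × O: no H
  1 × S: 1 H
  1 × S (aromatic): no H
  Total hydrogens = 14.

14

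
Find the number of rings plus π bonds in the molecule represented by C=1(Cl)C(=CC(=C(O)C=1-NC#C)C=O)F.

7

Molecular formula from the SMILES: C9H5ClFNO2.
DoU = (2C + 2 + N − H − X)/2 = (2·9 + 2 + 1 − 5 − 2)/2 = 14/2 = 7.
(Structurally: 1 ring(s) + 6 π bond(s) = 7.)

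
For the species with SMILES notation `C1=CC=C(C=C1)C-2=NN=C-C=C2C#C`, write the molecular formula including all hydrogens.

C12H8N2

Heavy atoms from the SMILES: 12 C, 2 N.
Implicit hydrogens by atom environment:
  7 × C (aromatic): 1 H each → 7
  3 × C (aromatic): no H
  2 × N (aromatic): no H
  1 × C: 1 H
  1 × C: no H
  Total hydrogens = 8.
Molecular formula: C12H8N2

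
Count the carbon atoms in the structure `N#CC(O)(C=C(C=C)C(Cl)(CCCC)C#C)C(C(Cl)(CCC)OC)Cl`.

The symbol for carbon appears 19 times in the SMILES. (Cl is a single chlorine, not C + l.)

19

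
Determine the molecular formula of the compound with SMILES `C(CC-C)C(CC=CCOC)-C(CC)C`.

C14H28O

Heavy atoms from the SMILES: 14 C, 1 O.
Implicit hydrogens by atom environment:
  6 × C: 2 H each → 12
  4 × C: 3 H each → 12
  4 × C: 1 H each → 4
  1 × O: no H
  Total hydrogens = 28.
Molecular formula: C14H28O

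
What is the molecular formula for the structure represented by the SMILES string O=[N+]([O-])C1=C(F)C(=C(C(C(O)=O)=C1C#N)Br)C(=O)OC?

C10H4BrFN2O6

Heavy atoms from the SMILES: 1 Br, 10 C, 1 F, 2 N, 6 O.
Implicit hydrogens by atom environment:
  6 × C (aromatic): no H
  4 × O: no H
  3 × C: no H
  1 × Br: no H
  1 × C: 3 H
  1 × F: no H
  1 × N (charge +1): no H
  1 × N: no H
  1 × O: 1 H
  1 × O (charge -1): no H
  Total hydrogens = 4.
Molecular formula: C10H4BrFN2O6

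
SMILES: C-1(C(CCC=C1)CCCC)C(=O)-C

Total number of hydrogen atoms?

20

Hydrogens are implicit in SMILES; fill each atom to its normal valence:
  5 × C: 2 H each → 10
  4 × C: 1 H each → 4
  2 × C: 3 H each → 6
  1 × C: no H
  1 × O: no H
  Total hydrogens = 20.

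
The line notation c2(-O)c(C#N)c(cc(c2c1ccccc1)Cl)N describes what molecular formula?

Heavy atoms from the SMILES: 13 C, 1 Cl, 2 N, 1 O.
Implicit hydrogens by atom environment:
  6 × C (aromatic): 1 H each → 6
  6 × C (aromatic): no H
  1 × C: no H
  1 × Cl: no H
  1 × N: 2 H
  1 × N: no H
  1 × O: 1 H
  Total hydrogens = 9.
Molecular formula: C13H9ClN2O

C13H9ClN2O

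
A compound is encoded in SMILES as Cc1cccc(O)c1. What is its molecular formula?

C7H8O

Heavy atoms from the SMILES: 7 C, 1 O.
Implicit hydrogens by atom environment:
  4 × C (aromatic): 1 H each → 4
  2 × C (aromatic): no H
  1 × C: 3 H
  1 × O: 1 H
  Total hydrogens = 8.
Molecular formula: C7H8O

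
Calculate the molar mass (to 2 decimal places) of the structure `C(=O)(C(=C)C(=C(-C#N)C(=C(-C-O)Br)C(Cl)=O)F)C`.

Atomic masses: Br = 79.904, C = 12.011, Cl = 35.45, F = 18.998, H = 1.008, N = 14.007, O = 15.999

336.54

Molecular formula: C11H8BrClFNO3.
M = 1×79.904 + 11×12.011 + 1×35.45 + 1×18.998 + 8×1.008 + 1×14.007 + 3×15.999 = 336.54 g/mol.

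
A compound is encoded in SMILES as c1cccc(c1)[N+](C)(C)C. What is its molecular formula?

C9H14N+

Heavy atoms from the SMILES: 9 C, 1 N.
Implicit hydrogens by atom environment:
  5 × C (aromatic): 1 H each → 5
  3 × C: 3 H each → 9
  1 × C (aromatic): no H
  1 × N (charge +1): no H
  Total hydrogens = 14.
Net charge +1.
Molecular formula: C9H14N+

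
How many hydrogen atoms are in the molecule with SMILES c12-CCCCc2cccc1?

Hydrogens are implicit in SMILES; fill each atom to its normal valence:
  4 × C: 2 H each → 8
  4 × C (aromatic): 1 H each → 4
  2 × C (aromatic): no H
  Total hydrogens = 12.

12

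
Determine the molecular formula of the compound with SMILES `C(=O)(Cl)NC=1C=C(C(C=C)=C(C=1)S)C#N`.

Heavy atoms from the SMILES: 10 C, 1 Cl, 2 N, 1 O, 1 S.
Implicit hydrogens by atom environment:
  4 × C (aromatic): no H
  2 × C (aromatic): 1 H each → 2
  2 × C: no H
  1 × C: 2 H
  1 × C: 1 H
  1 × Cl: no H
  1 × N: 1 H
  1 × N: no H
  1 × O: no H
  1 × S: 1 H
  Total hydrogens = 7.
Molecular formula: C10H7ClN2OS

C10H7ClN2OS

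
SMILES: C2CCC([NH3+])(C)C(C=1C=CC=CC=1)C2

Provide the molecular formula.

Heavy atoms from the SMILES: 13 C, 1 N.
Implicit hydrogens by atom environment:
  5 × C (aromatic): 1 H each → 5
  4 × C: 2 H each → 8
  1 × C: 3 H
  1 × C: 1 H
  1 × C: no H
  1 × C (aromatic): no H
  1 × N (charge +1): 3 H
  Total hydrogens = 20.
Net charge +1.
Molecular formula: C13H20N+

C13H20N+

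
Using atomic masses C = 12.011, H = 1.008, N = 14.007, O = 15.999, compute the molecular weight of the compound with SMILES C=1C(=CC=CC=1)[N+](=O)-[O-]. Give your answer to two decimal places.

Molecular formula: C6H5NO2.
M = 6×12.011 + 5×1.008 + 1×14.007 + 2×15.999 = 123.11 g/mol.

123.11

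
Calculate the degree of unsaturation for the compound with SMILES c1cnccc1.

Molecular formula from the SMILES: C5H5N.
DoU = (2C + 2 + N − H − X)/2 = (2·5 + 2 + 1 − 5 − 0)/2 = 8/2 = 4.
(Structurally: 1 ring(s) + 3 π bond(s) = 4.)

4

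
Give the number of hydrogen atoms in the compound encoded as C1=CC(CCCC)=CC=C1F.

13

Hydrogens are implicit in SMILES; fill each atom to its normal valence:
  4 × C (aromatic): 1 H each → 4
  3 × C: 2 H each → 6
  2 × C (aromatic): no H
  1 × C: 3 H
  1 × F: no H
  Total hydrogens = 13.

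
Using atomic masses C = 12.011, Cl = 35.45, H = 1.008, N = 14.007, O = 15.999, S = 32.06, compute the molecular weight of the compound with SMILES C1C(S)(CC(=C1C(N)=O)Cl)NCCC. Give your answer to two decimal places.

Molecular formula: C9H15ClN2OS.
M = 9×12.011 + 1×35.45 + 15×1.008 + 2×14.007 + 1×15.999 + 1×32.06 = 234.74 g/mol.

234.74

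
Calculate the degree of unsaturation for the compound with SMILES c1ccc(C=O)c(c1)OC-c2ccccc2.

Molecular formula from the SMILES: C14H12O2.
DoU = (2C + 2 + N − H − X)/2 = (2·14 + 2 + 0 − 12 − 0)/2 = 18/2 = 9.
(Structurally: 2 ring(s) + 7 π bond(s) = 9.)

9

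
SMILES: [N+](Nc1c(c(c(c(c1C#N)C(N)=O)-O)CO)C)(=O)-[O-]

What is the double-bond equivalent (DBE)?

Molecular formula from the SMILES: C10H10N4O5.
DoU = (2C + 2 + N − H − X)/2 = (2·10 + 2 + 4 − 10 − 0)/2 = 16/2 = 8.
(Structurally: 1 ring(s) + 7 π bond(s) = 8.)

8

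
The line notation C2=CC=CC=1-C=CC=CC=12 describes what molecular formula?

Heavy atoms from the SMILES: 10 C.
Implicit hydrogens by atom environment:
  8 × C (aromatic): 1 H each → 8
  2 × C (aromatic): no H
  Total hydrogens = 8.
Molecular formula: C10H8

C10H8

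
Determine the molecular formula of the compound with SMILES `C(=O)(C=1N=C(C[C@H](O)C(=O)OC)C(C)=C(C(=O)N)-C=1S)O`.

C12H14N2O6S

Heavy atoms from the SMILES: 12 C, 2 N, 6 O, 1 S.
Implicit hydrogens by atom environment:
  5 × C (aromatic): no H
  4 × O: no H
  3 × C: no H
  2 × C: 3 H each → 6
  2 × O: 1 H each → 2
  1 × C: 2 H
  1 × C: 1 H
  1 × N: 2 H
  1 × N (aromatic): no H
  1 × S: 1 H
  Total hydrogens = 14.
Molecular formula: C12H14N2O6S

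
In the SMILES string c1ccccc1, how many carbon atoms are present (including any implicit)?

6

The symbol for carbon appears 6 times in the SMILES. Lowercase c denotes aromatic carbon and counts toward C.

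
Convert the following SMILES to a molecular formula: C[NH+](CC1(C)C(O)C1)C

C7H16NO+

Heavy atoms from the SMILES: 7 C, 1 N, 1 O.
Implicit hydrogens by atom environment:
  3 × C: 3 H each → 9
  2 × C: 2 H each → 4
  1 × C: 1 H
  1 × C: no H
  1 × N (charge +1): 1 H
  1 × O: 1 H
  Total hydrogens = 16.
Net charge +1.
Molecular formula: C7H16NO+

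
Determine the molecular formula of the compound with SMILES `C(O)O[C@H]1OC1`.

Heavy atoms from the SMILES: 3 C, 3 O.
Implicit hydrogens by atom environment:
  2 × C: 2 H each → 4
  2 × O: no H
  1 × C: 1 H
  1 × O: 1 H
  Total hydrogens = 6.
Molecular formula: C3H6O3

C3H6O3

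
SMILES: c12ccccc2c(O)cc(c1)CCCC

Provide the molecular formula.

C14H16O

Heavy atoms from the SMILES: 14 C, 1 O.
Implicit hydrogens by atom environment:
  6 × C (aromatic): 1 H each → 6
  4 × C (aromatic): no H
  3 × C: 2 H each → 6
  1 × C: 3 H
  1 × O: 1 H
  Total hydrogens = 16.
Molecular formula: C14H16O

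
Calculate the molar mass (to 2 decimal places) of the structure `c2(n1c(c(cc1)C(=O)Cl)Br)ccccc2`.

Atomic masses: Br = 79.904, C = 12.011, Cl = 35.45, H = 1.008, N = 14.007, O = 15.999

Molecular formula: C11H7BrClNO.
M = 1×79.904 + 11×12.011 + 1×35.45 + 7×1.008 + 1×14.007 + 1×15.999 = 284.54 g/mol.

284.54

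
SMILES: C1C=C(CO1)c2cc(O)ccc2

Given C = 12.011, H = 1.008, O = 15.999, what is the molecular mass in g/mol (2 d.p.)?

Molecular formula: C10H10O2.
M = 10×12.011 + 10×1.008 + 2×15.999 = 162.19 g/mol.

162.19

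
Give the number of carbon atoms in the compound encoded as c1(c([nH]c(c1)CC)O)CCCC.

10

The symbol for carbon appears 10 times in the SMILES. Lowercase c denotes aromatic carbon and counts toward C.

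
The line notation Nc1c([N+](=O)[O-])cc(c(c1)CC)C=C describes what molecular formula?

C10H12N2O2

Heavy atoms from the SMILES: 10 C, 2 N, 2 O.
Implicit hydrogens by atom environment:
  4 × C (aromatic): no H
  2 × C: 2 H each → 4
  2 × C (aromatic): 1 H each → 2
  1 × C: 3 H
  1 × C: 1 H
  1 × N: 2 H
  1 × N (charge +1): no H
  1 × O: no H
  1 × O (charge -1): no H
  Total hydrogens = 12.
Molecular formula: C10H12N2O2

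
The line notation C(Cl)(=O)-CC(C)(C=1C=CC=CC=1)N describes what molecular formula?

Heavy atoms from the SMILES: 10 C, 1 Cl, 1 N, 1 O.
Implicit hydrogens by atom environment:
  5 × C (aromatic): 1 H each → 5
  2 × C: no H
  1 × C: 3 H
  1 × C: 2 H
  1 × C (aromatic): no H
  1 × Cl: no H
  1 × N: 2 H
  1 × O: no H
  Total hydrogens = 12.
Molecular formula: C10H12ClNO

C10H12ClNO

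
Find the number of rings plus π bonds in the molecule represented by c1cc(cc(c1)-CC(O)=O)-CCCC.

5

Molecular formula from the SMILES: C12H16O2.
DoU = (2C + 2 + N − H − X)/2 = (2·12 + 2 + 0 − 16 − 0)/2 = 10/2 = 5.
(Structurally: 1 ring(s) + 4 π bond(s) = 5.)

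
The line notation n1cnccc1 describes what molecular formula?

C4H4N2

Heavy atoms from the SMILES: 4 C, 2 N.
Implicit hydrogens by atom environment:
  4 × C (aromatic): 1 H each → 4
  2 × N (aromatic): no H
  Total hydrogens = 4.
Molecular formula: C4H4N2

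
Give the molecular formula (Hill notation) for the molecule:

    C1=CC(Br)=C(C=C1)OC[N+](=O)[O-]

Heavy atoms from the SMILES: 1 Br, 7 C, 1 N, 3 O.
Implicit hydrogens by atom environment:
  4 × C (aromatic): 1 H each → 4
  2 × C (aromatic): no H
  2 × O: no H
  1 × Br: no H
  1 × C: 2 H
  1 × N (charge +1): no H
  1 × O (charge -1): no H
  Total hydrogens = 6.
Molecular formula: C7H6BrNO3

C7H6BrNO3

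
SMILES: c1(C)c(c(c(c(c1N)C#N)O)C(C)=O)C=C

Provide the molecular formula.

C12H12N2O2

Heavy atoms from the SMILES: 12 C, 2 N, 2 O.
Implicit hydrogens by atom environment:
  6 × C (aromatic): no H
  2 × C: 3 H each → 6
  2 × C: no H
  1 × C: 2 H
  1 × C: 1 H
  1 × N: 2 H
  1 × N: no H
  1 × O: 1 H
  1 × O: no H
  Total hydrogens = 12.
Molecular formula: C12H12N2O2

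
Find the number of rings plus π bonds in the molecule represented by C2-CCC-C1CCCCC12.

2

Molecular formula from the SMILES: C10H18.
DoU = (2C + 2 + N − H − X)/2 = (2·10 + 2 + 0 − 18 − 0)/2 = 4/2 = 2.
(Structurally: 2 ring(s) + 0 π bond(s) = 2.)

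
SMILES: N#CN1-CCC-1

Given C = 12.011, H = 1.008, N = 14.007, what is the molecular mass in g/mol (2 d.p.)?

Molecular formula: C4H6N2.
M = 4×12.011 + 6×1.008 + 2×14.007 = 82.11 g/mol.

82.11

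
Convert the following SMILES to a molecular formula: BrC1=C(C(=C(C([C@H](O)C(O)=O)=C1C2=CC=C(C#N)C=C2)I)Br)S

Heavy atoms from the SMILES: 2 Br, 15 C, 1 I, 1 N, 3 O, 1 S.
Implicit hydrogens by atom environment:
  8 × C (aromatic): no H
  4 × C (aromatic): 1 H each → 4
  2 × Br: no H
  2 × C: no H
  2 × O: 1 H each → 2
  1 × C: 1 H
  1 × I: no H
  1 × N: no H
  1 × O: no H
  1 × S: 1 H
  Total hydrogens = 8.
Molecular formula: C15H8Br2INO3S

C15H8Br2INO3S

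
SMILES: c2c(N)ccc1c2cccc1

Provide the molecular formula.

Heavy atoms from the SMILES: 10 C, 1 N.
Implicit hydrogens by atom environment:
  7 × C (aromatic): 1 H each → 7
  3 × C (aromatic): no H
  1 × N: 2 H
  Total hydrogens = 9.
Molecular formula: C10H9N

C10H9N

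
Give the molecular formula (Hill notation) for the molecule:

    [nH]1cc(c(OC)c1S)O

Heavy atoms from the SMILES: 5 C, 1 N, 2 O, 1 S.
Implicit hydrogens by atom environment:
  3 × C (aromatic): no H
  1 × C: 3 H
  1 × C (aromatic): 1 H
  1 × N (aromatic): 1 H
  1 × O: 1 H
  1 × O: no H
  1 × S: 1 H
  Total hydrogens = 7.
Molecular formula: C5H7NO2S

C5H7NO2S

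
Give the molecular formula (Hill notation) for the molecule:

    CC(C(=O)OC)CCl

Heavy atoms from the SMILES: 5 C, 1 Cl, 2 O.
Implicit hydrogens by atom environment:
  2 × C: 3 H each → 6
  2 × O: no H
  1 × C: 2 H
  1 × C: 1 H
  1 × C: no H
  1 × Cl: no H
  Total hydrogens = 9.
Molecular formula: C5H9ClO2

C5H9ClO2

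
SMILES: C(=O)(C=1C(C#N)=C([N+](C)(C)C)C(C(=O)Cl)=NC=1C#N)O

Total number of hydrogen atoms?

10

Hydrogens are implicit in SMILES; fill each atom to its normal valence:
  5 × C (aromatic): no H
  4 × C: no H
  3 × C: 3 H each → 9
  2 × N: no H
  2 × O: no H
  1 × Cl: no H
  1 × N (aromatic): no H
  1 × N (charge +1): no H
  1 × O: 1 H
  Total hydrogens = 10.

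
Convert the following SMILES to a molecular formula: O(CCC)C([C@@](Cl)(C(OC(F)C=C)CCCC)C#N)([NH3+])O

C14H25ClFN2O3+

Heavy atoms from the SMILES: 14 C, 1 Cl, 1 F, 2 N, 3 O.
Implicit hydrogens by atom environment:
  6 × C: 2 H each → 12
  3 × C: 1 H each → 3
  3 × C: no H
  2 × C: 3 H each → 6
  2 × O: no H
  1 × Cl: no H
  1 × F: no H
  1 × N (charge +1): 3 H
  1 × N: no H
  1 × O: 1 H
  Total hydrogens = 25.
Net charge +1.
Molecular formula: C14H25ClFN2O3+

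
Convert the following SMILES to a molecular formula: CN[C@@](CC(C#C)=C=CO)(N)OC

C9H14N2O2

Heavy atoms from the SMILES: 9 C, 2 N, 2 O.
Implicit hydrogens by atom environment:
  4 × C: no H
  2 × C: 3 H each → 6
  2 × C: 1 H each → 2
  1 × C: 2 H
  1 × N: 2 H
  1 × N: 1 H
  1 × O: 1 H
  1 × O: no H
  Total hydrogens = 14.
Molecular formula: C9H14N2O2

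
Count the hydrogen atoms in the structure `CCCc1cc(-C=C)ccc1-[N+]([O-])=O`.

13

Hydrogens are implicit in SMILES; fill each atom to its normal valence:
  3 × C: 2 H each → 6
  3 × C (aromatic): 1 H each → 3
  3 × C (aromatic): no H
  1 × C: 3 H
  1 × C: 1 H
  1 × N (charge +1): no H
  1 × O: no H
  1 × O (charge -1): no H
  Total hydrogens = 13.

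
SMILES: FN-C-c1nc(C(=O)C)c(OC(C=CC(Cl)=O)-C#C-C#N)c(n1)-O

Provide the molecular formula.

C14H10ClFN4O4

Heavy atoms from the SMILES: 14 C, 1 Cl, 1 F, 4 N, 4 O.
Implicit hydrogens by atom environment:
  5 × C: no H
  4 × C (aromatic): no H
  3 × C: 1 H each → 3
  3 × O: no H
  2 × N (aromatic): no H
  1 × C: 3 H
  1 × C: 2 H
  1 × Cl: no H
  1 × F: no H
  1 × N: 1 H
  1 × N: no H
  1 × O: 1 H
  Total hydrogens = 10.
Molecular formula: C14H10ClFN4O4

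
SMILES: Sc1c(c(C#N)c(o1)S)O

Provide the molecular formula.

C5H3NO2S2

Heavy atoms from the SMILES: 5 C, 1 N, 2 O, 2 S.
Implicit hydrogens by atom environment:
  4 × C (aromatic): no H
  2 × S: 1 H each → 2
  1 × C: no H
  1 × N: no H
  1 × O: 1 H
  1 × O (aromatic): no H
  Total hydrogens = 3.
Molecular formula: C5H3NO2S2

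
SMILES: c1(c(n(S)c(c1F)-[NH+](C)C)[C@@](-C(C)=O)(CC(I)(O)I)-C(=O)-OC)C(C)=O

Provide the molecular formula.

C15H20FI2N2O5S+

Heavy atoms from the SMILES: 15 C, 1 F, 2 I, 2 N, 5 O, 1 S.
Implicit hydrogens by atom environment:
  5 × C: 3 H each → 15
  5 × C: no H
  4 × C (aromatic): no H
  4 × O: no H
  2 × I: no H
  1 × C: 2 H
  1 × F: no H
  1 × N (charge +1): 1 H
  1 × N (aromatic): no H
  1 × O: 1 H
  1 × S: 1 H
  Total hydrogens = 20.
Net charge +1.
Molecular formula: C15H20FI2N2O5S+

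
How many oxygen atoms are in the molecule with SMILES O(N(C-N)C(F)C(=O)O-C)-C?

3

The symbol for oxygen appears 3 times in the SMILES.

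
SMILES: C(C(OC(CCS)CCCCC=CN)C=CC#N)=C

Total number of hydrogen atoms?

Hydrogens are implicit in SMILES; fill each atom to its normal valence:
  7 × C: 2 H each → 14
  7 × C: 1 H each → 7
  1 × C: no H
  1 × N: 2 H
  1 × N: no H
  1 × O: no H
  1 × S: 1 H
  Total hydrogens = 24.

24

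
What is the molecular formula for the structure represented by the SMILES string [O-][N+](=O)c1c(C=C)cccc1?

C8H7NO2

Heavy atoms from the SMILES: 8 C, 1 N, 2 O.
Implicit hydrogens by atom environment:
  4 × C (aromatic): 1 H each → 4
  2 × C (aromatic): no H
  1 × C: 2 H
  1 × C: 1 H
  1 × N (charge +1): no H
  1 × O: no H
  1 × O (charge -1): no H
  Total hydrogens = 7.
Molecular formula: C8H7NO2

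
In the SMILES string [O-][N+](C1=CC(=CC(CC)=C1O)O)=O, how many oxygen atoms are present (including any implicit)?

The symbol for oxygen appears 4 times in the SMILES.

4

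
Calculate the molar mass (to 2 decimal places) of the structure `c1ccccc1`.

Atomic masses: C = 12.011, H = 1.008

78.11

Molecular formula: C6H6.
M = 6×12.011 + 6×1.008 = 78.11 g/mol.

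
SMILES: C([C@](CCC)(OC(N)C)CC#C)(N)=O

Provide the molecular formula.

C10H18N2O2

Heavy atoms from the SMILES: 10 C, 2 N, 2 O.
Implicit hydrogens by atom environment:
  3 × C: 2 H each → 6
  3 × C: no H
  2 × C: 3 H each → 6
  2 × C: 1 H each → 2
  2 × N: 2 H each → 4
  2 × O: no H
  Total hydrogens = 18.
Molecular formula: C10H18N2O2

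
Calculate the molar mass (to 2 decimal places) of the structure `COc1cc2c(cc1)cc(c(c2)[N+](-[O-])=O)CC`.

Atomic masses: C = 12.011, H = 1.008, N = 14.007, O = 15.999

Molecular formula: C13H13NO3.
M = 13×12.011 + 13×1.008 + 1×14.007 + 3×15.999 = 231.25 g/mol.

231.25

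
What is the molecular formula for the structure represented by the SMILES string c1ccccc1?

C6H6

Heavy atoms from the SMILES: 6 C.
Implicit hydrogens by atom environment:
  6 × C (aromatic): 1 H each → 6
  Total hydrogens = 6.
Molecular formula: C6H6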